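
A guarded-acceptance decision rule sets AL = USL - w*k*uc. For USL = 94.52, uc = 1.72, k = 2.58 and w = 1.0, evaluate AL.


U = k * uc = 2.58 * 1.72 = 4.4376
guard band g = w * U = 1.0 * 4.4376 = 4.4376
AL = USL - g = 94.52 - 4.4376
AL = 90.0824

90.0824


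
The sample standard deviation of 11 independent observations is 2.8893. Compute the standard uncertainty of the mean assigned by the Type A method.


u_A = s / sqrt(n)
u_A = 2.8893 / sqrt(11)
u_A = 2.8893 / 3.3166248
u_A = 0.8712

0.8712


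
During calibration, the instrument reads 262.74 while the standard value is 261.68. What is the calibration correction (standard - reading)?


Correction = standard - reading
= 261.68 - 262.74
= -1.0600

-1.0600


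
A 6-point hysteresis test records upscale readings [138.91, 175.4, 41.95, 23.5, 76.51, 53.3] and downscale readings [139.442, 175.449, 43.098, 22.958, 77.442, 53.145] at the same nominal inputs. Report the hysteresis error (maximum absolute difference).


|138.91 - 139.442| = 0.5320
|175.4 - 175.449| = 0.0490
|41.95 - 43.098| = 1.1480
|23.5 - 22.958| = 0.5420
|76.51 - 77.442| = 0.9320
|53.3 - 53.145| = 0.1550
hysteresis = max(diffs) = 1.1480

1.1480


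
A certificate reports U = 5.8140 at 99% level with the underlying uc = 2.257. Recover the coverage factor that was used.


k = U / uc
k = 5.8140 / 2.257
k = 2.576

2.576


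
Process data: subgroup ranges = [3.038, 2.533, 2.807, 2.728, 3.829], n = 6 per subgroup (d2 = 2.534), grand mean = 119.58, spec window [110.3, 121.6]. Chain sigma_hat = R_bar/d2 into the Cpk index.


R_bar = (3.038 + 2.533 + 2.807 + 2.728 + 3.829) / 5 = 2.987
sigma = R_bar / d2 = 2.987 / 2.534 = 1.1787687
Cp = (USL - LSL)/(6*sigma) = (121.6 - 110.3)/(6*1.1787687) = 1.5977
Cpu = (121.6 - 119.58)/(3*1.1787687) = 0.5712
Cpl = (119.58 - 110.3)/(3*1.1787687) = 2.6242
Cpk = min(Cpu, Cpl) = 0.5712

0.5712


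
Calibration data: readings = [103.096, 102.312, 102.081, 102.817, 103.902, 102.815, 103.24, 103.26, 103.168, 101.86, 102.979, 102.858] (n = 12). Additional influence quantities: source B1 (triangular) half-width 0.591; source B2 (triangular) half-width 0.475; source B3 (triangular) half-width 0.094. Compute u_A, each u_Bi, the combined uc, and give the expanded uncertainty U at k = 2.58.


mean = (103.096 + 102.312 + 102.081 + 102.817 + 103.902 + 102.815 + 103.24 + 103.26 + 103.168 + 101.86 + 102.979 + 102.858) / 12 = 102.8656667
s = sqrt(sum((x - mean)^2)/(n-1)) = 0.56129094
u_A = s / sqrt(n) = 0.56129094 / sqrt(12) = 0.16203074
u_B1 = 0.591 / sqrt(6) = 0.24127474
u_B2 = 0.475 / sqrt(6) = 0.19391794
u_B3 = 0.094 / sqrt(6) = 0.038375339
uc = sqrt(0.16203074^2 + 0.24127474^2 + 0.19391794^2 + 0.038375339^2) = 0.35148868
U = k * uc = 2.58 * 0.35148868
U = 0.9068

0.9068


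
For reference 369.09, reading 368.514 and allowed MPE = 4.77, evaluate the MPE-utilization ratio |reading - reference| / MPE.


e = indication - reference = 368.514 - 369.09 = -0.5760
|e| = 0.5760
ratio = |e| / MPE = 0.5760 / 4.77
ratio = 0.1208

0.1208


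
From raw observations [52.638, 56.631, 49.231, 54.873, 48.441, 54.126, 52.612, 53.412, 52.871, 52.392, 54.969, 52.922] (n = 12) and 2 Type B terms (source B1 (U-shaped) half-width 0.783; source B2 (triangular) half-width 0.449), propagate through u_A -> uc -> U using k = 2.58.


mean = (52.638 + 56.631 + 49.231 + 54.873 + 48.441 + 54.126 + 52.612 + 53.412 + 52.871 + 52.392 + 54.969 + 52.922) / 12 = 52.9265
s = sqrt(sum((x - mean)^2)/(n-1)) = 2.2884267
u_A = s / sqrt(n) = 2.2884267 / sqrt(12) = 0.66061189
u_B1 = 0.783 / sqrt(2) = 0.55366461
u_B2 = 0.449 / sqrt(6) = 0.18330348
uc = sqrt(0.66061189^2 + 0.55366461^2 + 0.18330348^2) = 0.8812223
U = k * uc = 2.58 * 0.8812223
U = 2.2736

2.2736


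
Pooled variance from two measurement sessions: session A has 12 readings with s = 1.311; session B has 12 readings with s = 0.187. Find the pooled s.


s_p = sqrt(((n1-1)*s1^2 + (n2-1)*s2^2) / (n1+n2-2))
numerator = (12-1)*1.311^2 + (12-1)*0.187^2 = 18.905931 + 0.384659 = 19.29059
denominator = 12 + 12 - 2 = 22
s_p^2 = 19.29059 / 22 = 0.876845
s_p = sqrt(0.876845) = 0.9364

0.9364


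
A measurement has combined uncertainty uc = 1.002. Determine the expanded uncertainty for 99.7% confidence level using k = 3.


U = k * uc
U = 3 * 1.002
U = 3.0060

3.0060


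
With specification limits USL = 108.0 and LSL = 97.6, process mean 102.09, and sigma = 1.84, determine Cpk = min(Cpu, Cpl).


Cpu = (USL - mean) / (3*sigma) = (108.0 - 102.09) / (3*1.84) = 1.0707
Cpl = (mean - LSL) / (3*sigma) = (102.09 - 97.6) / (3*1.84) = 0.8134
Cpk = min(Cpu, Cpl) = 0.8134

0.8134


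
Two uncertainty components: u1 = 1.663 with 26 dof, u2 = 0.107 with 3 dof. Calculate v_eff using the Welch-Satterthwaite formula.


uc = sqrt(u1^2 + u2^2) = sqrt(1.663^2 + 0.107^2) = 1.6664387
v_eff = uc^4 / (u1^4/v1 + u2^4/v2)
= 1.6664387^4 / (1.663^4/26 + 0.107^4/3)
= 7.7118286 / 0.29421184
v_eff = 26.2118

26.2118


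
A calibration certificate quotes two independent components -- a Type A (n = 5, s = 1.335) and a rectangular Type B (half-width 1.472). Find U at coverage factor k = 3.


u_A = s / sqrt(n) = 1.335 / sqrt(5) = 0.59703015
u_B = half_width / sqrt(3) = 1.472 / sqrt(3) = 0.8498596
uc = sqrt(u_A^2 + u_B^2) = sqrt(0.59703015^2 + 0.8498596^2) = 1.0386079
U = k * uc = 3 * 1.0386079
U = 3.1158

3.1158


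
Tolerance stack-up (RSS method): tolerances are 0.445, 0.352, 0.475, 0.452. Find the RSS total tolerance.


RSS = sqrt(0.445^2 + 0.352^2 + 0.475^2 + 0.452^2)
= sqrt(0.751858)
= 0.8671

0.8671


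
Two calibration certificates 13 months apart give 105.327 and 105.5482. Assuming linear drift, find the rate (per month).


rate = (v2 - v1) / months
= (105.5482 - 105.327) / 13
= 0.2212 / 13
= 0.0170

0.0170


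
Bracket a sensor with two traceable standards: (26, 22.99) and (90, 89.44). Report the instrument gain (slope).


slope = (y2 - y1) / (x2 - x1)
= (89.44 - 22.99) / (90 - 26)
= 66.4500 / 64
= 1.0383

1.0383


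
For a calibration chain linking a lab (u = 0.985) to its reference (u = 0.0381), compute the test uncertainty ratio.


TUR = u_lab / u_ref
= 0.985 / 0.0381
= 25.8530

25.8530


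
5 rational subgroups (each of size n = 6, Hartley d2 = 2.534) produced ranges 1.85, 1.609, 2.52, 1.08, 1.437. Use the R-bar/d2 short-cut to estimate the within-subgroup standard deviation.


R_bar = (1.85 + 1.609 + 2.52 + 1.08 + 1.437) / 5
R_bar = 8.496 / 5 = 1.6992
sigma_hat = R_bar / d2 = 1.6992 / 2.534 = 0.6706

0.6706


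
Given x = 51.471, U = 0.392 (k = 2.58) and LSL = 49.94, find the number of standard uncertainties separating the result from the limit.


u = U / k = 0.392 / 2.58 = 0.15193798
margin = |LSL - x| = |49.94 - 51.471| = 1.531
z = margin / u = 1.531 / 0.15193798
z = 10.0765

10.0765


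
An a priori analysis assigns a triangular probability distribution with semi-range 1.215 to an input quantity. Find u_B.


u_B = half_width / sqrt(6)
u_B = 1.215 / 2.4494897
u_B = 0.4960

0.4960


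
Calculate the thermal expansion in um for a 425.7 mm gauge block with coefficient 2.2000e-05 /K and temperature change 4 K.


dL = L * alpha * dT
= 425.7 * 2.2000e-05 * 4
= 0.0374616 mm
dL_um = 0.0374616 * 1000 = 37.4616 um

37.4616


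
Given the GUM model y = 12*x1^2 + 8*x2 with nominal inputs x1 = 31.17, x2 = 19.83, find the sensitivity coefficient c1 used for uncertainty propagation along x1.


y = 12*x1^2 + 8*x2
dy/dx1 = 2*12*x1
Evaluate at x1 = 31.17: c1 = 24 * 31.17
c1 = 748.0800

748.0800


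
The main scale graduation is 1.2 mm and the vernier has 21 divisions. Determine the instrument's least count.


LC = MSD / n_div
= 1.2 / 21
= 0.0571

0.0571


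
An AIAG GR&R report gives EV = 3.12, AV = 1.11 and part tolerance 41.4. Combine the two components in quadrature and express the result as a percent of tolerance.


GRR = sqrt(EV^2 + AV^2) = sqrt(3.12^2 + 1.11^2) = 3.3115706
%GRR = GRR / tol * 100 = 3.3115706 / 41.4 * 100
%GRR = 7.9990

7.9990


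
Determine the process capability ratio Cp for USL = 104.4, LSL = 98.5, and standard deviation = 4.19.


Cp = (USL - LSL) / (6 * sigma)
= (104.4 - 98.5) / (6 * 4.19)
= 5.9000 / 25.1400
= 0.2347

0.2347


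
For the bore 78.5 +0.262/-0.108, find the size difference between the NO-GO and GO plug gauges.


GO = nominal - lower_tol (smallest hole = maximum material condition)
GO = 78.5 - 0.108 = 78.392
NO-GO = nominal + upper_tol (largest hole = least material condition)
NO-GO = 78.5 + 0.262 = 78.762
spread = NO-GO - GO = 78.762 - 78.392 = 0.3700

0.3700


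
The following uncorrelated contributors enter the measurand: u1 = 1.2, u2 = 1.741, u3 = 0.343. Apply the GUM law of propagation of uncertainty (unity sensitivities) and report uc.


uc = sqrt(1.2^2 + 1.741^2 + 0.343^2)
uc = sqrt(4.58873)
uc = 2.1421

2.1421


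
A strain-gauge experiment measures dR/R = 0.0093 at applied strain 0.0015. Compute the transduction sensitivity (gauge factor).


GF = (dR/R) / epsilon
= 0.0093 / 0.0015
= 6.2000

6.2000


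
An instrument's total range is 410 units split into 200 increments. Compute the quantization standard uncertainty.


resolution = range / divisions
resolution = 410 / 200 = 2.05
u_res = resolution / (2*sqrt(3))
u_res = 2.05 / 3.4641016
u_res = 0.5918

0.5918


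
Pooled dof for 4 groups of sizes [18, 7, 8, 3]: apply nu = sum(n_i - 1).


nu = sum_i (n_i - 1)
nu = ((18 - 1) + (7 - 1) + (8 - 1) + (3 - 1))
nu = 17 + 6 + 7 + 2
nu = 32

32


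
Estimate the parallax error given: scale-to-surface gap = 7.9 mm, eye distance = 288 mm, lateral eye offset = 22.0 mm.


error = h * offset / d
= 7.9 * 22.0 / 288
= 0.6035

0.6035


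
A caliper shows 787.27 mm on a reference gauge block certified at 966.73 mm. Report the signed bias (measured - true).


Systematic error = measured - true
= 787.27 - 966.73
= -179.4600

-179.4600


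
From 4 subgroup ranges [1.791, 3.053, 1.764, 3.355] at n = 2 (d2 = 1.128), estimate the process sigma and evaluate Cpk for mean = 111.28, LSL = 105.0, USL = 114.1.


R_bar = (1.791 + 3.053 + 1.764 + 3.355) / 4 = 2.49075
sigma = R_bar / d2 = 2.49075 / 1.128 = 2.2081117
Cp = (USL - LSL)/(6*sigma) = (114.1 - 105.0)/(6*2.2081117) = 0.6869
Cpu = (114.1 - 111.28)/(3*2.2081117) = 0.4257
Cpl = (111.28 - 105.0)/(3*2.2081117) = 0.9480
Cpk = min(Cpu, Cpl) = 0.4257

0.4257


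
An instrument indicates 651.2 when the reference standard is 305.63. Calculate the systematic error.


Systematic error = measured - true
= 651.2 - 305.63
= 345.5700

345.5700


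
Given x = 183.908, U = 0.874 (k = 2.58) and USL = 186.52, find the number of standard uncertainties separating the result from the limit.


u = U / k = 0.874 / 2.58 = 0.33875969
margin = |USL - x| = |186.52 - 183.908| = 2.612
z = margin / u = 2.612 / 0.33875969
z = 7.7105

7.7105


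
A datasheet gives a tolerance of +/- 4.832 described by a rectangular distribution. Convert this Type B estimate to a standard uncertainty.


u_B = half_width / sqrt(3)
u_B = 4.832 / 1.7320508
u_B = 2.7898

2.7898


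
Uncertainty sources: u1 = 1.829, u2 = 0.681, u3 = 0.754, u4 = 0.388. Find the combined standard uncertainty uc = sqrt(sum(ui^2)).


uc = sqrt(1.829^2 + 0.681^2 + 0.754^2 + 0.388^2)
uc = sqrt(4.528062)
uc = 2.1279

2.1279


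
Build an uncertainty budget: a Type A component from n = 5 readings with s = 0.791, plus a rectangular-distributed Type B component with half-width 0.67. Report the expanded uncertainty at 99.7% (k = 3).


u_A = s / sqrt(n) = 0.791 / sqrt(5) = 0.35374595
u_B = half_width / sqrt(3) = 0.67 / sqrt(3) = 0.38682468
uc = sqrt(u_A^2 + u_B^2) = sqrt(0.35374595^2 + 0.38682468^2) = 0.52418463
U = k * uc = 3 * 0.52418463
U = 1.5726

1.5726


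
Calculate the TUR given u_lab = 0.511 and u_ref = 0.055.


TUR = u_lab / u_ref
= 0.511 / 0.055
= 9.2909

9.2909


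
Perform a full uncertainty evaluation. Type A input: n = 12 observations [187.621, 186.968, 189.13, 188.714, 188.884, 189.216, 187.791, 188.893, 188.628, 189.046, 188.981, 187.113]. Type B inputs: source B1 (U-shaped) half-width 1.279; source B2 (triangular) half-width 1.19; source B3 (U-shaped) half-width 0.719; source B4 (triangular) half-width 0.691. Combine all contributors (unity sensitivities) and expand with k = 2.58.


mean = (187.621 + 186.968 + 189.13 + 188.714 + 188.884 + 189.216 + 187.791 + 188.893 + 188.628 + 189.046 + 188.981 + 187.113) / 12 = 188.4154167
s = sqrt(sum((x - mean)^2)/(n-1)) = 0.81259298
u_A = s / sqrt(n) = 0.81259298 / sqrt(12) = 0.23457539
u_B1 = 1.279 / sqrt(2) = 0.90438957
u_B2 = 1.19 / sqrt(6) = 0.48581547
u_B3 = 0.719 / sqrt(2) = 0.50840978
u_B4 = 0.691 / sqrt(6) = 0.28209957
uc = sqrt(0.23457539^2 + 0.90438957^2 + 0.48581547^2 + 0.50840978^2 + 0.28209957^2) = 1.2029229
U = k * uc = 2.58 * 1.2029229
U = 3.1035

3.1035


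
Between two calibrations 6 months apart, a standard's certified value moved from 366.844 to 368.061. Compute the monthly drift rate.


rate = (v2 - v1) / months
= (368.061 - 366.844) / 6
= 1.2170 / 6
= 0.2028

0.2028


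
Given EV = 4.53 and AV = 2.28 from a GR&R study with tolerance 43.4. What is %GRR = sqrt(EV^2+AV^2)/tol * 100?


GRR = sqrt(EV^2 + AV^2) = sqrt(4.53^2 + 2.28^2) = 5.0714199
%GRR = GRR / tol * 100 = 5.0714199 / 43.4 * 100
%GRR = 11.6853

11.6853


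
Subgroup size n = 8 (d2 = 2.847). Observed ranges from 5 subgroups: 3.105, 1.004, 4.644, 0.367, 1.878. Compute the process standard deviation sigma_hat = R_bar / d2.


R_bar = (3.105 + 1.004 + 4.644 + 0.367 + 1.878) / 5
R_bar = 10.998 / 5 = 2.1996
sigma_hat = R_bar / d2 = 2.1996 / 2.847 = 0.7726

0.7726


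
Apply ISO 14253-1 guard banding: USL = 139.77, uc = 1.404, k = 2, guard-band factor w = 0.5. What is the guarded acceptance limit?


U = k * uc = 2 * 1.404 = 2.808
guard band g = w * U = 0.5 * 2.808 = 1.404
AL = USL - g = 139.77 - 1.404
AL = 138.3660

138.3660


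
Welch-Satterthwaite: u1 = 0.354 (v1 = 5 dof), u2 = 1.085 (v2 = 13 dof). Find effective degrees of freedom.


uc = sqrt(u1^2 + u2^2) = sqrt(0.354^2 + 1.085^2) = 1.1412892
v_eff = uc^4 / (u1^4/v1 + u2^4/v2)
= 1.1412892^4 / (0.354^4/5 + 1.085^4/13)
= 1.6966132 / 0.10974534
v_eff = 15.4595

15.4595


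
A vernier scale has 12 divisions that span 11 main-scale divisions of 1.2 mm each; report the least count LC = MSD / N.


LC = MSD / n_div
= 1.2 / 12
= 0.1000

0.1000


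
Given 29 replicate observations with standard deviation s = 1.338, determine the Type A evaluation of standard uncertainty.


u_A = s / sqrt(n)
u_A = 1.338 / sqrt(29)
u_A = 1.338 / 5.3851648
u_A = 0.2485

0.2485


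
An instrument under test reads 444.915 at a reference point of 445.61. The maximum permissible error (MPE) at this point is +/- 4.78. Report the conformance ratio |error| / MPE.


e = indication - reference = 444.915 - 445.61 = -0.6950
|e| = 0.6950
ratio = |e| / MPE = 0.6950 / 4.78
ratio = 0.1454

0.1454


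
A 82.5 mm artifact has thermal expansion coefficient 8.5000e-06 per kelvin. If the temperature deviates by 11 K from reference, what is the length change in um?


dL = L * alpha * dT
= 82.5 * 8.5000e-06 * 11
= 0.0077137 mm
dL_um = 0.0077137 * 1000 = 7.7137 um

7.7137


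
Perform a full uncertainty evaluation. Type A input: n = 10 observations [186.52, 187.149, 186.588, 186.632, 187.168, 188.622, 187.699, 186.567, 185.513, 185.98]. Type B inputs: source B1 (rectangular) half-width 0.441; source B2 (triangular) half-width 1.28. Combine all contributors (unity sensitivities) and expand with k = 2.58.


mean = (186.52 + 187.149 + 186.588 + 186.632 + 187.168 + 188.622 + 187.699 + 186.567 + 185.513 + 185.98) / 10 = 186.8438
s = sqrt(sum((x - mean)^2)/(n-1)) = 0.87563003
u_A = s / sqrt(n) = 0.87563003 / sqrt(10) = 0.27689853
u_B1 = 0.441 / sqrt(3) = 0.25461147
u_B2 = 1.28 / sqrt(6) = 0.52255781
uc = sqrt(0.27689853^2 + 0.25461147^2 + 0.52255781^2) = 0.64386836
U = k * uc = 2.58 * 0.64386836
U = 1.6612

1.6612


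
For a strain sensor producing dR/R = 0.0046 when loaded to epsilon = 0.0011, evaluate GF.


GF = (dR/R) / epsilon
= 0.0046 / 0.0011
= 4.1818

4.1818


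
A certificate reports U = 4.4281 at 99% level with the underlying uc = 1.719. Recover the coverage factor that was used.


k = U / uc
k = 4.4281 / 1.719
k = 2.576

2.576


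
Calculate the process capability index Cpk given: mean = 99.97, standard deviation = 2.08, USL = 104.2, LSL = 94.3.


Cpu = (USL - mean) / (3*sigma) = (104.2 - 99.97) / (3*2.08) = 0.6779
Cpl = (mean - LSL) / (3*sigma) = (99.97 - 94.3) / (3*2.08) = 0.9087
Cpk = min(Cpu, Cpl) = 0.6779

0.6779


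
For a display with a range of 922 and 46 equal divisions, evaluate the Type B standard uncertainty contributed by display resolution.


resolution = range / divisions
resolution = 922 / 46 = 20.043478
u_res = resolution / (2*sqrt(3))
u_res = 20.043478 / 3.4641016
u_res = 5.7861

5.7861


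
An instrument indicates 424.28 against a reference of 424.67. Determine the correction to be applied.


Correction = standard - reading
= 424.67 - 424.28
= 0.3900

0.3900


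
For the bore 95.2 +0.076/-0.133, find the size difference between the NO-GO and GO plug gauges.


GO = nominal - lower_tol (smallest hole = maximum material condition)
GO = 95.2 - 0.133 = 95.067
NO-GO = nominal + upper_tol (largest hole = least material condition)
NO-GO = 95.2 + 0.076 = 95.276
spread = NO-GO - GO = 95.276 - 95.067 = 0.2090

0.2090


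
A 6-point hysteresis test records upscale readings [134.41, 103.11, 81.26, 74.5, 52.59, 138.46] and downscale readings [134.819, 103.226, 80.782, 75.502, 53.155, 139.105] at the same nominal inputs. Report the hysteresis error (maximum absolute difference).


|134.41 - 134.819| = 0.4090
|103.11 - 103.226| = 0.1160
|81.26 - 80.782| = 0.4780
|74.5 - 75.502| = 1.0020
|52.59 - 53.155| = 0.5650
|138.46 - 139.105| = 0.6450
hysteresis = max(diffs) = 1.0020

1.0020


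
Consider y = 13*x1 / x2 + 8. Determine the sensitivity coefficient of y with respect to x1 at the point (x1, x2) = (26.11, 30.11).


y = 13*x1 / x2 + 8
dy/dx1 = 13/x2
Evaluate at x2 = 30.11: c1 = 13 / 30.11
c1 = 0.4318

0.4318


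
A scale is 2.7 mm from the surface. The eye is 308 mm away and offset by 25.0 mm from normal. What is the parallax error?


error = h * offset / d
= 2.7 * 25.0 / 308
= 0.2192

0.2192


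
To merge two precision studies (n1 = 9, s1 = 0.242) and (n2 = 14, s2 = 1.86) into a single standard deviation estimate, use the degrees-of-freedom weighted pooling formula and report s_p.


s_p = sqrt(((n1-1)*s1^2 + (n2-1)*s2^2) / (n1+n2-2))
numerator = (9-1)*0.242^2 + (14-1)*1.86^2 = 0.468512 + 44.9748 = 45.443312
denominator = 9 + 14 - 2 = 21
s_p^2 = 45.443312 / 21 = 2.1639672
s_p = sqrt(2.1639672) = 1.4710

1.4710


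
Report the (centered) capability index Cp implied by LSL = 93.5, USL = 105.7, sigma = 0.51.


Cp = (USL - LSL) / (6 * sigma)
= (105.7 - 93.5) / (6 * 0.51)
= 12.2000 / 3.0600
= 3.9869

3.9869


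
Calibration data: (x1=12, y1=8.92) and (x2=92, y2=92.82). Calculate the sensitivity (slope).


slope = (y2 - y1) / (x2 - x1)
= (92.82 - 8.92) / (92 - 12)
= 83.9000 / 80
= 1.0487

1.0487


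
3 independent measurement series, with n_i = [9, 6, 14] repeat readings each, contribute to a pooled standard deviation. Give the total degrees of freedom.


nu = sum_i (n_i - 1)
nu = ((9 - 1) + (6 - 1) + (14 - 1))
nu = 8 + 5 + 13
nu = 26

26


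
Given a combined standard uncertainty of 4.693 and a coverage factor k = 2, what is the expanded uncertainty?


U = k * uc
U = 2 * 4.693
U = 9.3860

9.3860


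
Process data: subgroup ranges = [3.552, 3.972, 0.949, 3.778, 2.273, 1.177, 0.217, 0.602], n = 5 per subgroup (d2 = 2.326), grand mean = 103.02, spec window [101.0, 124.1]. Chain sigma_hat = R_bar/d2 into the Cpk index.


R_bar = (3.552 + 3.972 + 0.949 + 3.778 + 2.273 + 1.177 + 0.217 + 0.602) / 8 = 2.065
sigma = R_bar / d2 = 2.065 / 2.326 = 0.8877902
Cp = (USL - LSL)/(6*sigma) = (124.1 - 101.0)/(6*0.8877902) = 4.3366
Cpu = (124.1 - 103.02)/(3*0.8877902) = 7.9148
Cpl = (103.02 - 101.0)/(3*0.8877902) = 0.7584
Cpk = min(Cpu, Cpl) = 0.7584

0.7584


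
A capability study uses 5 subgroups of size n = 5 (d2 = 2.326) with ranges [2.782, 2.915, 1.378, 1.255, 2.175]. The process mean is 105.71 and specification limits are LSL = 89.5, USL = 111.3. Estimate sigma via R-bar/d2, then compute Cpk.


R_bar = (2.782 + 2.915 + 1.378 + 1.255 + 2.175) / 5 = 2.101
sigma = R_bar / d2 = 2.101 / 2.326 = 0.90326741
Cp = (USL - LSL)/(6*sigma) = (111.3 - 89.5)/(6*0.90326741) = 4.0224
Cpu = (111.3 - 105.71)/(3*0.90326741) = 2.0629
Cpl = (105.71 - 89.5)/(3*0.90326741) = 5.9820
Cpk = min(Cpu, Cpl) = 2.0629

2.0629


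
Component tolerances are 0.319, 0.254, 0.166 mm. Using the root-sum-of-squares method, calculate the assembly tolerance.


RSS = sqrt(0.319^2 + 0.254^2 + 0.166^2)
= sqrt(0.193833)
= 0.4403

0.4403


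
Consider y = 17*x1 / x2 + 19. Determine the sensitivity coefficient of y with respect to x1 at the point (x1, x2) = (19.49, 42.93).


y = 17*x1 / x2 + 19
dy/dx1 = 17/x2
Evaluate at x2 = 42.93: c1 = 17 / 42.93
c1 = 0.3960

0.3960


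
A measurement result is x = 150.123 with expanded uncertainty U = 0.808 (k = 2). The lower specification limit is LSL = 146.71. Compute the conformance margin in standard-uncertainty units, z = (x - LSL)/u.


u = U / k = 0.808 / 2 = 0.404
margin = |LSL - x| = |146.71 - 150.123| = 3.413
z = margin / u = 3.413 / 0.404
z = 8.4480

8.4480


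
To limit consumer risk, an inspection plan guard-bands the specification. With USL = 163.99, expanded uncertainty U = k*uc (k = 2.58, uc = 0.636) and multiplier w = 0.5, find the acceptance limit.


U = k * uc = 2.58 * 0.636 = 1.64088
guard band g = w * U = 0.5 * 1.64088 = 0.82044
AL = USL - g = 163.99 - 0.82044
AL = 163.1696

163.1696


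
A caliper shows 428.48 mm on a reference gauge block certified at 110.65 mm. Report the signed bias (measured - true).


Systematic error = measured - true
= 428.48 - 110.65
= 317.8300

317.8300


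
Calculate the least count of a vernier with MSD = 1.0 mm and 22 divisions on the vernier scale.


LC = MSD / n_div
= 1.0 / 22
= 0.0455

0.0455


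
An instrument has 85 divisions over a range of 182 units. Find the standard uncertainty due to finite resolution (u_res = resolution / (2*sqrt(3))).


resolution = range / divisions
resolution = 182 / 85 = 2.1411765
u_res = resolution / (2*sqrt(3))
u_res = 2.1411765 / 3.4641016
u_res = 0.6181

0.6181


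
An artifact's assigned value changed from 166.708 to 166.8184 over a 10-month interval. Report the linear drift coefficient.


rate = (v2 - v1) / months
= (166.8184 - 166.708) / 10
= 0.1104 / 10
= 0.0110

0.0110


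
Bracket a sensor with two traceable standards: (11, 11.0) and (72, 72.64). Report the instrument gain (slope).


slope = (y2 - y1) / (x2 - x1)
= (72.64 - 11.0) / (72 - 11)
= 61.6400 / 61
= 1.0105

1.0105


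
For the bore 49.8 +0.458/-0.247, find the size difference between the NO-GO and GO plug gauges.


GO = nominal - lower_tol (smallest hole = maximum material condition)
GO = 49.8 - 0.247 = 49.553
NO-GO = nominal + upper_tol (largest hole = least material condition)
NO-GO = 49.8 + 0.458 = 50.258
spread = NO-GO - GO = 50.258 - 49.553 = 0.7050

0.7050


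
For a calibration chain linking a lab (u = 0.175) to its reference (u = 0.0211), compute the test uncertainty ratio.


TUR = u_lab / u_ref
= 0.175 / 0.0211
= 8.2938

8.2938


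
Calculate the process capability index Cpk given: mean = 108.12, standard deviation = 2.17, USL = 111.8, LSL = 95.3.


Cpu = (USL - mean) / (3*sigma) = (111.8 - 108.12) / (3*2.17) = 0.5653
Cpl = (mean - LSL) / (3*sigma) = (108.12 - 95.3) / (3*2.17) = 1.9693
Cpk = min(Cpu, Cpl) = 0.5653

0.5653


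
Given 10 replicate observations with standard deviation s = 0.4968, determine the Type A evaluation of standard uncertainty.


u_A = s / sqrt(n)
u_A = 0.4968 / sqrt(10)
u_A = 0.4968 / 3.1622777
u_A = 0.1571

0.1571


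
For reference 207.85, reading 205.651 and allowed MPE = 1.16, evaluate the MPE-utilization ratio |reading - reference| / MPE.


e = indication - reference = 205.651 - 207.85 = -2.1990
|e| = 2.1990
ratio = |e| / MPE = 2.1990 / 1.16
ratio = 1.8957

1.8957


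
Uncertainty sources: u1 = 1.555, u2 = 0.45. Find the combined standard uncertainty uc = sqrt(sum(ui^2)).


uc = sqrt(1.555^2 + 0.45^2)
uc = sqrt(2.620525)
uc = 1.6188

1.6188


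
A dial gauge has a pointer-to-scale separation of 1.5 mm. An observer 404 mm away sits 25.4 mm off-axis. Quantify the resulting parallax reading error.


error = h * offset / d
= 1.5 * 25.4 / 404
= 0.0943

0.0943


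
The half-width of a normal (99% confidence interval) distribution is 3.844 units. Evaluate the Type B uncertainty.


u_B = half_width / 2.576
u_B = 3.844 / 2.576
u_B = 1.4922

1.4922


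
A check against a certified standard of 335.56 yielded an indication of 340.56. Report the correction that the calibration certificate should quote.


Correction = standard - reading
= 335.56 - 340.56
= -5.0000

-5.0000


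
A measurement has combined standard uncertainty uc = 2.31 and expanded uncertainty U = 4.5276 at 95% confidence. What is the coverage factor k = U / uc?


k = U / uc
k = 4.5276 / 2.31
k = 1.96

1.96


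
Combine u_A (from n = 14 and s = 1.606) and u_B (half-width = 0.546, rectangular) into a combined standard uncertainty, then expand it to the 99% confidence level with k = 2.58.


u_A = s / sqrt(n) = 1.606 / sqrt(14) = 0.42922155
u_B = half_width / sqrt(3) = 0.546 / sqrt(3) = 0.31523325
uc = sqrt(u_A^2 + u_B^2) = sqrt(0.42922155^2 + 0.31523325^2) = 0.53254403
U = k * uc = 2.58 * 0.53254403
U = 1.3740

1.3740


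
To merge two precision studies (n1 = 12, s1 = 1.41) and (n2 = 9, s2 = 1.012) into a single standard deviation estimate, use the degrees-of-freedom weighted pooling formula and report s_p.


s_p = sqrt(((n1-1)*s1^2 + (n2-1)*s2^2) / (n1+n2-2))
numerator = (12-1)*1.41^2 + (9-1)*1.012^2 = 21.8691 + 8.193152 = 30.062252
denominator = 12 + 9 - 2 = 19
s_p^2 = 30.062252 / 19 = 1.5822238
s_p = sqrt(1.5822238) = 1.2579

1.2579


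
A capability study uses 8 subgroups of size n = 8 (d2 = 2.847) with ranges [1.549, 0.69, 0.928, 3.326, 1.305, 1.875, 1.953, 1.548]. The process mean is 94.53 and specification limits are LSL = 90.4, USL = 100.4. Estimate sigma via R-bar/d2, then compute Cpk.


R_bar = (1.549 + 0.69 + 0.928 + 3.326 + 1.305 + 1.875 + 1.953 + 1.548) / 8 = 1.64675
sigma = R_bar / d2 = 1.64675 / 2.847 = 0.57841588
Cp = (USL - LSL)/(6*sigma) = (100.4 - 90.4)/(6*0.57841588) = 2.8814
Cpu = (100.4 - 94.53)/(3*0.57841588) = 3.3828
Cpl = (94.53 - 90.4)/(3*0.57841588) = 2.3801
Cpk = min(Cpu, Cpl) = 2.3801

2.3801


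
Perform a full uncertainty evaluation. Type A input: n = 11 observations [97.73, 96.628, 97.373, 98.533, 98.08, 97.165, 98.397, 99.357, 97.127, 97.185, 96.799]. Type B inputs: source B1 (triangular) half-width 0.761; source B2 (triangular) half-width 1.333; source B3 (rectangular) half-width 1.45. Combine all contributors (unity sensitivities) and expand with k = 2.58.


mean = (97.73 + 96.628 + 97.373 + 98.533 + 98.08 + 97.165 + 98.397 + 99.357 + 97.127 + 97.185 + 96.799) / 11 = 97.67036364
s = sqrt(sum((x - mean)^2)/(n-1)) = 0.83717851
u_A = s / sqrt(n) = 0.83717851 / sqrt(11) = 0.25241882
u_B1 = 0.761 / sqrt(6) = 0.31067695
u_B2 = 1.333 / sqrt(6) = 0.54419497
u_B3 = 1.45 / sqrt(3) = 0.83715789
uc = sqrt(0.25241882^2 + 0.31067695^2 + 0.54419497^2 + 0.83715789^2) = 1.0757402
U = k * uc = 2.58 * 1.0757402
U = 2.7754

2.7754


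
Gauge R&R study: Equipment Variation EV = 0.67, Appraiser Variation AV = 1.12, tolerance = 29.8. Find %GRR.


GRR = sqrt(EV^2 + AV^2) = sqrt(0.67^2 + 1.12^2) = 1.3051054
%GRR = GRR / tol * 100 = 1.3051054 / 29.8 * 100
%GRR = 4.3795

4.3795


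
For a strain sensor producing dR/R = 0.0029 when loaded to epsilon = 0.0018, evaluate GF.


GF = (dR/R) / epsilon
= 0.0029 / 0.0018
= 1.6111

1.6111


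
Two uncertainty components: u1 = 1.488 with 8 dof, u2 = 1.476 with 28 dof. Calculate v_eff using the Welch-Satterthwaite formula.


uc = sqrt(u1^2 + u2^2) = sqrt(1.488^2 + 1.476^2) = 2.0958817
v_eff = uc^4 / (u1^4/v1 + u2^4/v2)
= 2.0958817^4 / (1.488^4/8 + 1.476^4/28)
= 19.29599 / 0.78231111
v_eff = 24.6654

24.6654


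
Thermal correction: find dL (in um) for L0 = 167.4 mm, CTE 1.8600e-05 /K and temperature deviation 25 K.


dL = L * alpha * dT
= 167.4 * 1.8600e-05 * 25
= 0.0778410 mm
dL_um = 0.0778410 * 1000 = 77.8410 um

77.8410


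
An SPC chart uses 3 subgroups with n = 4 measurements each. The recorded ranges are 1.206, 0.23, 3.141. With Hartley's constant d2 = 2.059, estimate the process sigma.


R_bar = (1.206 + 0.23 + 3.141) / 3
R_bar = 4.577 / 3 = 1.5256667
sigma_hat = R_bar / d2 = 1.5256667 / 2.059 = 0.7410

0.7410


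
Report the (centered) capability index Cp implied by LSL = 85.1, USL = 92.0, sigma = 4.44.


Cp = (USL - LSL) / (6 * sigma)
= (92.0 - 85.1) / (6 * 4.44)
= 6.9000 / 26.6400
= 0.2590

0.2590


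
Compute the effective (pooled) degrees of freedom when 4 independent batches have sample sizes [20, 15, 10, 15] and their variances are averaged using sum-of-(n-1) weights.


nu = sum_i (n_i - 1)
nu = ((20 - 1) + (15 - 1) + (10 - 1) + (15 - 1))
nu = 19 + 14 + 9 + 14
nu = 56

56


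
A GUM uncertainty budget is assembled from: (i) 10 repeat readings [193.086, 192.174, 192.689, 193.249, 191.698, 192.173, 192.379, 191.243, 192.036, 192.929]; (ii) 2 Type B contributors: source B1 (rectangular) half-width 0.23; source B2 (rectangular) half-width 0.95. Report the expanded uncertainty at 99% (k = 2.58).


mean = (193.086 + 192.174 + 192.689 + 193.249 + 191.698 + 192.173 + 192.379 + 191.243 + 192.036 + 192.929) / 10 = 192.3656
s = sqrt(sum((x - mean)^2)/(n-1)) = 0.63332635
u_A = s / sqrt(n) = 0.63332635 / sqrt(10) = 0.20027538
u_B1 = 0.23 / sqrt(3) = 0.13279056
u_B2 = 0.95 / sqrt(3) = 0.54848276
uc = sqrt(0.20027538^2 + 0.13279056^2 + 0.54848276^2) = 0.59881291
U = k * uc = 2.58 * 0.59881291
U = 1.5449

1.5449


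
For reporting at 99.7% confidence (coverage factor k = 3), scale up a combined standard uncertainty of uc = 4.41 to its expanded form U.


U = k * uc
U = 3 * 4.41
U = 13.2300

13.2300


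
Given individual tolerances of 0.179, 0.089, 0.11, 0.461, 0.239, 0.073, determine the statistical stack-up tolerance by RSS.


RSS = sqrt(0.179^2 + 0.089^2 + 0.11^2 + 0.461^2 + 0.239^2 + 0.073^2)
= sqrt(0.327033)
= 0.5719

0.5719


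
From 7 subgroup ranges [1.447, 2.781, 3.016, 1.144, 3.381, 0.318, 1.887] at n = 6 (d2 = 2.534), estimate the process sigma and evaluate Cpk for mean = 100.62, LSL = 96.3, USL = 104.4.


R_bar = (1.447 + 2.781 + 3.016 + 1.144 + 3.381 + 0.318 + 1.887) / 7 = 1.9962857
sigma = R_bar / d2 = 1.9962857 / 2.534 = 0.7878002
Cp = (USL - LSL)/(6*sigma) = (104.4 - 96.3)/(6*0.7878002) = 1.7136
Cpu = (104.4 - 100.62)/(3*0.7878002) = 1.5994
Cpl = (100.62 - 96.3)/(3*0.7878002) = 1.8279
Cpk = min(Cpu, Cpl) = 1.5994

1.5994


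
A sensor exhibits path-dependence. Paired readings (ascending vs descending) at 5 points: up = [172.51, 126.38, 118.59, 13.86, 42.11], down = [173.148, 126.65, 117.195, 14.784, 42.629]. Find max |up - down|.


|172.51 - 173.148| = 0.6380
|126.38 - 126.65| = 0.2700
|118.59 - 117.195| = 1.3950
|13.86 - 14.784| = 0.9240
|42.11 - 42.629| = 0.5190
hysteresis = max(diffs) = 1.3950

1.3950


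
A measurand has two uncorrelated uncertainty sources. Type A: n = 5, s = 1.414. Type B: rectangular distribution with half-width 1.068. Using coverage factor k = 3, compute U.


u_A = s / sqrt(n) = 1.414 / sqrt(5) = 0.63236002
u_B = half_width / sqrt(3) = 1.068 / sqrt(3) = 0.61661009
uc = sqrt(u_A^2 + u_B^2) = sqrt(0.63236002^2 + 0.61661009^2) = 0.88322545
U = k * uc = 3 * 0.88322545
U = 2.6497

2.6497


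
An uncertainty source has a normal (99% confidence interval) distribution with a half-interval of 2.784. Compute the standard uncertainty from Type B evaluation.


u_B = half_width / 2.576
u_B = 2.784 / 2.576
u_B = 1.0807

1.0807


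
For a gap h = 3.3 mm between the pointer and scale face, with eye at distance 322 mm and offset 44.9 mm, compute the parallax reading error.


error = h * offset / d
= 3.3 * 44.9 / 322
= 0.4602

0.4602


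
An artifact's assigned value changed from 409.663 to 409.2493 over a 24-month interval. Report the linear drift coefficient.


rate = (v2 - v1) / months
= (409.2493 - 409.663) / 24
= -0.4137 / 24
= -0.0172

-0.0172


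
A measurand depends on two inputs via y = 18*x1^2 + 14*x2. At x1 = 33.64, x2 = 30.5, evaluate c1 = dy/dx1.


y = 18*x1^2 + 14*x2
dy/dx1 = 2*18*x1
Evaluate at x1 = 33.64: c1 = 36 * 33.64
c1 = 1211.0400

1211.0400


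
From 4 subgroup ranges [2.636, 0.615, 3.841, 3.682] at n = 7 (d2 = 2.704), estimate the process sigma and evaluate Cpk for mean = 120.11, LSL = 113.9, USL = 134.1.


R_bar = (2.636 + 0.615 + 3.841 + 3.682) / 4 = 2.6935
sigma = R_bar / d2 = 2.6935 / 2.704 = 0.99611686
Cp = (USL - LSL)/(6*sigma) = (134.1 - 113.9)/(6*0.99611686) = 3.3798
Cpu = (134.1 - 120.11)/(3*0.99611686) = 4.6815
Cpl = (120.11 - 113.9)/(3*0.99611686) = 2.0781
Cpk = min(Cpu, Cpl) = 2.0781

2.0781


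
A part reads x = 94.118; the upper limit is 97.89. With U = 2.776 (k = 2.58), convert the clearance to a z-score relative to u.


u = U / k = 2.776 / 2.58 = 1.075969
margin = |USL - x| = |97.89 - 94.118| = 3.772
z = margin / u = 3.772 / 1.075969
z = 3.5057

3.5057


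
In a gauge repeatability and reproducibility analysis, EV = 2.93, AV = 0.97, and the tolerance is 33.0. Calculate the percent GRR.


GRR = sqrt(EV^2 + AV^2) = sqrt(2.93^2 + 0.97^2) = 3.0863895
%GRR = GRR / tol * 100 = 3.0863895 / 33.0 * 100
%GRR = 9.3527

9.3527


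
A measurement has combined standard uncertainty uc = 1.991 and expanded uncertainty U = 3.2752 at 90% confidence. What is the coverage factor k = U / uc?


k = U / uc
k = 3.2752 / 1.991
k = 1.645

1.645


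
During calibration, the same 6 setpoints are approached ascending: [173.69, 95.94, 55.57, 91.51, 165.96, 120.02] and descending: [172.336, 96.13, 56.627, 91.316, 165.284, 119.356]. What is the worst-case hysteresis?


|173.69 - 172.336| = 1.3540
|95.94 - 96.13| = 0.1900
|55.57 - 56.627| = 1.0570
|91.51 - 91.316| = 0.1940
|165.96 - 165.284| = 0.6760
|120.02 - 119.356| = 0.6640
hysteresis = max(diffs) = 1.3540

1.3540


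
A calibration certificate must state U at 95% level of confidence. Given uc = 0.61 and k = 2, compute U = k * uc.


U = k * uc
U = 2 * 0.61
U = 1.2200

1.2200


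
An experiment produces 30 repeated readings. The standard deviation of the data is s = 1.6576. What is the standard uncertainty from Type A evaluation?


u_A = s / sqrt(n)
u_A = 1.6576 / sqrt(30)
u_A = 1.6576 / 5.4772256
u_A = 0.3026

0.3026


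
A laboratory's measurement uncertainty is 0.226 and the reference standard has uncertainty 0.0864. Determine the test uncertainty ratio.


TUR = u_lab / u_ref
= 0.226 / 0.0864
= 2.6157

2.6157


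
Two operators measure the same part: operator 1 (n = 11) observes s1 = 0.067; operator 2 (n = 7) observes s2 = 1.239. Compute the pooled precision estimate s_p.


s_p = sqrt(((n1-1)*s1^2 + (n2-1)*s2^2) / (n1+n2-2))
numerator = (11-1)*0.067^2 + (7-1)*1.239^2 = 0.04489 + 9.210726 = 9.255616
denominator = 11 + 7 - 2 = 16
s_p^2 = 9.255616 / 16 = 0.578476
s_p = sqrt(0.578476) = 0.7606

0.7606


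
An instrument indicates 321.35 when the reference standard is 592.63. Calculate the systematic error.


Systematic error = measured - true
= 321.35 - 592.63
= -271.2800

-271.2800


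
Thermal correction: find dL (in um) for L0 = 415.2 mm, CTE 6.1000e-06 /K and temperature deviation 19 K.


dL = L * alpha * dT
= 415.2 * 6.1000e-06 * 19
= 0.0481217 mm
dL_um = 0.0481217 * 1000 = 48.1217 um

48.1217


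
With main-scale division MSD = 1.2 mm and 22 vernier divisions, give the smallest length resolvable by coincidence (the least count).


LC = MSD / n_div
= 1.2 / 22
= 0.0545

0.0545


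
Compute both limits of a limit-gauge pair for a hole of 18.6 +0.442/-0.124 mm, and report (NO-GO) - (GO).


GO = nominal - lower_tol (smallest hole = maximum material condition)
GO = 18.6 - 0.124 = 18.476
NO-GO = nominal + upper_tol (largest hole = least material condition)
NO-GO = 18.6 + 0.442 = 19.042
spread = NO-GO - GO = 19.042 - 18.476 = 0.5660

0.5660


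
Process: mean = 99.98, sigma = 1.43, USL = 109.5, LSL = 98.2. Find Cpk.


Cpu = (USL - mean) / (3*sigma) = (109.5 - 99.98) / (3*1.43) = 2.2191
Cpl = (mean - LSL) / (3*sigma) = (99.98 - 98.2) / (3*1.43) = 0.4149
Cpk = min(Cpu, Cpl) = 0.4149

0.4149


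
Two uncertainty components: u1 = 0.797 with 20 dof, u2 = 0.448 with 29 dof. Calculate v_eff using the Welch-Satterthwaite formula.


uc = sqrt(u1^2 + u2^2) = sqrt(0.797^2 + 0.448^2) = 0.91428278
v_eff = uc^4 / (u1^4/v1 + u2^4/v2)
= 0.91428278^4 / (0.797^4/20 + 0.448^4/29)
= 0.69875055 / 0.021563561
v_eff = 32.4042

32.4042


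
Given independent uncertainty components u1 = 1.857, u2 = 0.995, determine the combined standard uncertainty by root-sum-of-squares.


uc = sqrt(1.857^2 + 0.995^2)
uc = sqrt(4.438474)
uc = 2.1068

2.1068


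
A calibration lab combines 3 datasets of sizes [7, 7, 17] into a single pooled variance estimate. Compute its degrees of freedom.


nu = sum_i (n_i - 1)
nu = ((7 - 1) + (7 - 1) + (17 - 1))
nu = 6 + 6 + 16
nu = 28

28


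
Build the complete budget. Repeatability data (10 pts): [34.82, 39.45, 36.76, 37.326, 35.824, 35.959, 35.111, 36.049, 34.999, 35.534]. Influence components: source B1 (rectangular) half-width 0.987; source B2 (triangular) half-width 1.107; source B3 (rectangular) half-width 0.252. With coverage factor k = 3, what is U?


mean = (34.82 + 39.45 + 36.76 + 37.326 + 35.824 + 35.959 + 35.111 + 36.049 + 34.999 + 35.534) / 10 = 36.1832
s = sqrt(sum((x - mean)^2)/(n-1)) = 1.3880318
u_A = s / sqrt(n) = 1.3880318 / sqrt(10) = 0.4389342
u_B1 = 0.987 / sqrt(3) = 0.56984472
u_B2 = 1.107 / sqrt(6) = 0.45193086
u_B3 = 0.252 / sqrt(3) = 0.14549227
uc = sqrt(0.4389342^2 + 0.56984472^2 + 0.45193086^2 + 0.14549227^2) = 0.86185599
U = k * uc = 3 * 0.86185599
U = 2.5856

2.5856


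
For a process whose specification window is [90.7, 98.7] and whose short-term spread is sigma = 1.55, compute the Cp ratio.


Cp = (USL - LSL) / (6 * sigma)
= (98.7 - 90.7) / (6 * 1.55)
= 8.0000 / 9.3000
= 0.8602

0.8602


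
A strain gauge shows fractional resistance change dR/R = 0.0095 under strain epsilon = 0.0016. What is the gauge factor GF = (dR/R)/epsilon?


GF = (dR/R) / epsilon
= 0.0095 / 0.0016
= 5.9375

5.9375


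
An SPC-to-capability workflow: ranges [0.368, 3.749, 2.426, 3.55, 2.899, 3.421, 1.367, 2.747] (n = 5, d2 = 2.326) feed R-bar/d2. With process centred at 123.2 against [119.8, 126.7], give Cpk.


R_bar = (0.368 + 3.749 + 2.426 + 3.55 + 2.899 + 3.421 + 1.367 + 2.747) / 8 = 2.565875
sigma = R_bar / d2 = 2.565875 / 2.326 = 1.1031277
Cp = (USL - LSL)/(6*sigma) = (126.7 - 119.8)/(6*1.1031277) = 1.0425
Cpu = (126.7 - 123.2)/(3*1.1031277) = 1.0576
Cpl = (123.2 - 119.8)/(3*1.1031277) = 1.0274
Cpk = min(Cpu, Cpl) = 1.0274

1.0274


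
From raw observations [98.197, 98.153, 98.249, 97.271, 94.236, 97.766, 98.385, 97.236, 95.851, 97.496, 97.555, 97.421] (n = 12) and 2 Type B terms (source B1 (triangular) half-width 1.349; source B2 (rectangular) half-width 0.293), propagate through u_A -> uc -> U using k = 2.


mean = (98.197 + 98.153 + 98.249 + 97.271 + 94.236 + 97.766 + 98.385 + 97.236 + 95.851 + 97.496 + 97.555 + 97.421) / 12 = 97.318
s = sqrt(sum((x - mean)^2)/(n-1)) = 1.1845225
u_A = s / sqrt(n) = 1.1845225 / sqrt(12) = 0.34194219
u_B1 = 1.349 / sqrt(6) = 0.55072694
u_B2 = 0.293 / sqrt(3) = 0.16916363
uc = sqrt(0.34194219^2 + 0.55072694^2 + 0.16916363^2) = 0.66995594
U = k * uc = 2 * 0.66995594
U = 1.3399

1.3399
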